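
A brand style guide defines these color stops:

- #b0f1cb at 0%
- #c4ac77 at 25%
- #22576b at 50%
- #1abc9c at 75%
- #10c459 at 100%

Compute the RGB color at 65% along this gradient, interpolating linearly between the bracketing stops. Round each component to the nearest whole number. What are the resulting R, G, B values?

(29, 148, 136)

65% lies between the 50% and 75% stops, so the local fraction is t = (65 − 50)/(75 − 50) = 15/25 ≈ 0.6.
#22576b → (34, 87, 107); #1abc9c → (26, 188, 156).
R = 34 + 0.6 × (26 − 34) = 29.2 → 29
G = 87 + 0.6 × (188 − 87) = 147.6 → 148
B = 107 + 0.6 × (156 − 107) = 136.4 → 136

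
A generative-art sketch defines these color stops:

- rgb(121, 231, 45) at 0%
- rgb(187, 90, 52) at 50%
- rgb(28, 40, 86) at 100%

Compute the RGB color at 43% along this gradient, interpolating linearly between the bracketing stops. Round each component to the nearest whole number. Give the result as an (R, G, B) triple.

(178, 110, 51)

43% lies between the 0% and 50% stops, so the local fraction is t = (43 − 0)/(50 − 0) = 43/50 ≈ 0.86.
R = 121 + 0.86 × (187 − 121) = 177.76 → 178
G = 231 + 0.86 × (90 − 231) = 109.74 → 110
B = 45 + 0.86 × (52 − 45) = 51.02 → 51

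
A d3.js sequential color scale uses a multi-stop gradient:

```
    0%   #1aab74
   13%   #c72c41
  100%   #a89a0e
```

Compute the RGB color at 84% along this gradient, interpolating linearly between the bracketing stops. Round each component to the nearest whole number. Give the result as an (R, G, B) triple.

(174, 134, 23)

84% lies between the 13% and 100% stops, so the local fraction is t = (84 − 13)/(100 − 13) = 71/87 ≈ 0.8161.
#c72c41 → (199, 44, 65); #a89a0e → (168, 154, 14).
R = 199 + 0.8161 × (168 − 199) = 173.701 → 174
G = 44 + 0.8161 × (154 − 44) = 133.771 → 134
B = 65 + 0.8161 × (14 − 65) = 23.379 → 23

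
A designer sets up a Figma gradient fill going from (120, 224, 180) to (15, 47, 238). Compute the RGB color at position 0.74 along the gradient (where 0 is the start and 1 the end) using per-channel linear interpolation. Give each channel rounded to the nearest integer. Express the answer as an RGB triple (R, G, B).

R = 120 + 0.74 × (15 − 120) = 120 + 0.74 × -105 = 42.3 → 42
G = 224 + 0.74 × (47 − 224) = 224 + 0.74 × -177 = 93.02 → 93
B = 180 + 0.74 × (238 − 180) = 180 + 0.74 × 58 = 222.92 → 223

(42, 93, 223)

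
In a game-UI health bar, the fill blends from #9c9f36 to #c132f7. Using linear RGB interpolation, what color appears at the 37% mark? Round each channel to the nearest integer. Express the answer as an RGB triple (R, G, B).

#9c9f36 → (156, 159, 54); #c132f7 → (193, 50, 247).
37% corresponds to t = 0.37.
R = 156 + 0.37 × (193 − 156) = 156 + 0.37 × 37 = 169.69 → 170
G = 159 + 0.37 × (50 − 159) = 159 + 0.37 × -109 = 118.67 → 119
B = 54 + 0.37 × (247 − 54) = 54 + 0.37 × 193 = 125.41 → 125

(170, 119, 125)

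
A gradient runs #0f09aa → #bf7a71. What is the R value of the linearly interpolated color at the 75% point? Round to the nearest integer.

147

R₁ = 15 (from #0f09aa), R₂ = 191 (from #bf7a71).
R = 15 + 0.75 × (191 − 15) = 147 → 147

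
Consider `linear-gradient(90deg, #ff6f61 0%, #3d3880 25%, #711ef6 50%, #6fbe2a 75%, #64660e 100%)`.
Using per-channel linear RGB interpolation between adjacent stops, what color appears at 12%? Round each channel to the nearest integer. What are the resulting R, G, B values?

12% lies between the 0% and 25% stops, so the local fraction is t = (12 − 0)/(25 − 0) = 12/25 ≈ 0.48.
#ff6f61 → (255, 111, 97); #3d3880 → (61, 56, 128).
R = 255 + 0.48 × (61 − 255) = 161.88 → 162
G = 111 + 0.48 × (56 − 111) = 84.6 → 85
B = 97 + 0.48 × (128 − 97) = 111.88 → 112

(162, 85, 112)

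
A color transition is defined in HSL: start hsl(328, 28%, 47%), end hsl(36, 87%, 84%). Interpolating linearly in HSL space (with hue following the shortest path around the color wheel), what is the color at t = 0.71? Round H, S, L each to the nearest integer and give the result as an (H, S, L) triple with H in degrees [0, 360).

Hue: 36 − 328 = -292°, but |-292| > 180 so the shorter arc goes the other way: Δh = -292 + 360 = 68°.
H = 328 + 0.71 × (68) = 376.28 → 376 → 376 mod 360 = 16°
S = 28 + 0.71 × (87 − 28) = 69.89 → 70%
L = 47 + 0.71 × (84 − 47) = 73.27 → 73%

(16, 70, 73)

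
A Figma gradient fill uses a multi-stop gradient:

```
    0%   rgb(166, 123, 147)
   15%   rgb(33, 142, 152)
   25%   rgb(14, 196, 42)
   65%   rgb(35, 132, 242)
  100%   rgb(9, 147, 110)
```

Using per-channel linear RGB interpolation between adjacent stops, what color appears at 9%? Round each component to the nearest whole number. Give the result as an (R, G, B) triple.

(86, 134, 150)

9% lies between the 0% and 15% stops, so the local fraction is t = (9 − 0)/(15 − 0) = 9/15 ≈ 0.6.
R = 166 + 0.6 × (33 − 166) = 86.2 → 86
G = 123 + 0.6 × (142 − 123) = 134.4 → 134
B = 147 + 0.6 × (152 − 147) = 150 → 150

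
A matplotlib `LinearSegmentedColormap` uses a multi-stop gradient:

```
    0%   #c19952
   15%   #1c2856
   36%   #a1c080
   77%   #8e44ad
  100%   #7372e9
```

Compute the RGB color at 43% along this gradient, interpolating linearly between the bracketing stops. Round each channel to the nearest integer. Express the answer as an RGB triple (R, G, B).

43% lies between the 36% and 77% stops, so the local fraction is t = (43 − 36)/(77 − 36) = 7/41 ≈ 0.1707.
#a1c080 → (161, 192, 128); #8e44ad → (142, 68, 173).
R = 161 + 0.1707 × (142 − 161) = 157.757 → 158
G = 192 + 0.1707 × (68 − 192) = 170.833 → 171
B = 128 + 0.1707 × (173 − 128) = 135.681 → 136

(158, 171, 136)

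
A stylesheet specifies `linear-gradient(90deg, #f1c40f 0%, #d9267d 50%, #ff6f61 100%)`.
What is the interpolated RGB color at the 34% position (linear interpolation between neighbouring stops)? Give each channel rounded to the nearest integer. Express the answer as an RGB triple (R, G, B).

(225, 89, 90)

34% lies between the 0% and 50% stops, so the local fraction is t = (34 − 0)/(50 − 0) = 34/50 ≈ 0.68.
#f1c40f → (241, 196, 15); #d9267d → (217, 38, 125).
R = 241 + 0.68 × (217 − 241) = 224.68 → 225
G = 196 + 0.68 × (38 − 196) = 88.56 → 89
B = 15 + 0.68 × (125 − 15) = 89.8 → 90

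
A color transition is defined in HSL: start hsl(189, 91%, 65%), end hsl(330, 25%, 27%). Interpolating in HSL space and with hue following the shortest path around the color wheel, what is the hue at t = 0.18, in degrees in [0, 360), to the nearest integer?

Hue arc: Δh = 330 − 189 = 141° (|Δh| ≤ 180, already the shorter path).
H = 189 + 0.18 × (141) = 214.38 → 214°

214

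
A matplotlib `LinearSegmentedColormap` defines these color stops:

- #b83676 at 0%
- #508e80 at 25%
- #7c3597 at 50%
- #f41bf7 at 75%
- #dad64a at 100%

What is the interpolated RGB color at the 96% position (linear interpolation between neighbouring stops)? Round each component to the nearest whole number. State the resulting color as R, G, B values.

(222, 184, 102)

96% lies between the 75% and 100% stops, so the local fraction is t = (96 − 75)/(100 − 75) = 21/25 ≈ 0.84.
#f41bf7 → (244, 27, 247); #dad64a → (218, 214, 74).
R = 244 + 0.84 × (218 − 244) = 222.16 → 222
G = 27 + 0.84 × (214 − 27) = 184.08 → 184
B = 247 + 0.84 × (74 − 247) = 101.68 → 102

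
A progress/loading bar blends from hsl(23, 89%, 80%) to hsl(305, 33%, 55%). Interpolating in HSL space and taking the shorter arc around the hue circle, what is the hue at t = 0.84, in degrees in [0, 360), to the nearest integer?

Hue: 305 − 23 = 282°, but |282| > 180 so the shorter arc goes the other way: Δh = 282 − 360 = -78°.
H = 23 + 0.84 × (-78) = -42.52 → -43 → -43 mod 360 = 317°

317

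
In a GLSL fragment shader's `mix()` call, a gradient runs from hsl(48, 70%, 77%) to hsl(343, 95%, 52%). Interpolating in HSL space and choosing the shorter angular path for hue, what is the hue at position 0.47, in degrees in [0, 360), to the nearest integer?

17

Hue: 343 − 48 = 295°, but |295| > 180 so the shorter arc goes the other way: Δh = 295 − 360 = -65°.
H = 48 + 0.47 × (-65) = 17.45 → 17°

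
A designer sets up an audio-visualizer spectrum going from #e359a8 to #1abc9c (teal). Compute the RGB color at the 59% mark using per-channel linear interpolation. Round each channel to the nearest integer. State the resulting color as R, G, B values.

(108, 147, 161)

#e359a8 → (227, 89, 168); #1abc9c → (26, 188, 156).
59% corresponds to t = 0.59.
R = 227 + 0.59 × (26 − 227) = 227 + 0.59 × -201 = 108.41 → 108
G = 89 + 0.59 × (188 − 89) = 89 + 0.59 × 99 = 147.41 → 147
B = 168 + 0.59 × (156 − 168) = 168 + 0.59 × -12 = 160.92 → 161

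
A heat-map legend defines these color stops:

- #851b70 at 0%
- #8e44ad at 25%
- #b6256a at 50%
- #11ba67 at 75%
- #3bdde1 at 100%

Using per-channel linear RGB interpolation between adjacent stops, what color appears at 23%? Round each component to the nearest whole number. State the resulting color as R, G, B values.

23% lies between the 0% and 25% stops, so the local fraction is t = (23 − 0)/(25 − 0) = 23/25 ≈ 0.92.
#851b70 → (133, 27, 112); #8e44ad → (142, 68, 173).
R = 133 + 0.92 × (142 − 133) = 141.28 → 141
G = 27 + 0.92 × (68 − 27) = 64.72 → 65
B = 112 + 0.92 × (173 − 112) = 168.12 → 168

(141, 65, 168)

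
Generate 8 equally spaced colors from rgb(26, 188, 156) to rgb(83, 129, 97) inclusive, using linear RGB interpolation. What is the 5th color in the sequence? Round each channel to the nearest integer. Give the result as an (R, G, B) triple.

(59, 154, 122)

With 8 swatches and endpoints inclusive, swatch 5 sits at t = (5 − 1)/(8 − 1) = 4/7 ≈ 0.5714.
R = 26 + 0.5714 × (83 − 26) = 58.57 → 59
G = 188 + 0.5714 × (129 − 188) = 154.287 → 154
B = 156 + 0.5714 × (97 − 156) = 122.287 → 122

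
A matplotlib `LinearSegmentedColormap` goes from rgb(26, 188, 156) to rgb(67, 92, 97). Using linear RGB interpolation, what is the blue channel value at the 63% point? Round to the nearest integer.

B = 156 + 0.63 × (97 − 156) = 118.83 → 119

119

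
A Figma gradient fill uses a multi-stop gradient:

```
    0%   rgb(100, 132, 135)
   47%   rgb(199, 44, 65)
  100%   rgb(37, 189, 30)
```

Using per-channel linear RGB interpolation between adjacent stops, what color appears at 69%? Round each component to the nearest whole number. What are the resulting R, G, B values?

69% lies between the 47% and 100% stops, so the local fraction is t = (69 − 47)/(100 − 47) = 22/53 ≈ 0.4151.
R = 199 + 0.4151 × (37 − 199) = 131.754 → 132
G = 44 + 0.4151 × (189 − 44) = 104.19 → 104
B = 65 + 0.4151 × (30 − 65) = 50.471 → 50

(132, 104, 50)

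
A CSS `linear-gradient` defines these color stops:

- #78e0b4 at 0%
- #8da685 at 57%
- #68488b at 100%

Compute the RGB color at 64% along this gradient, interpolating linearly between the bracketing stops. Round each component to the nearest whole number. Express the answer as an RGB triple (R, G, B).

(135, 151, 134)

64% lies between the 57% and 100% stops, so the local fraction is t = (64 − 57)/(100 − 57) = 7/43 ≈ 0.1628.
#8da685 → (141, 166, 133); #68488b → (104, 72, 139).
R = 141 + 0.1628 × (104 − 141) = 134.976 → 135
G = 166 + 0.1628 × (72 − 166) = 150.697 → 151
B = 133 + 0.1628 × (139 − 133) = 133.977 → 134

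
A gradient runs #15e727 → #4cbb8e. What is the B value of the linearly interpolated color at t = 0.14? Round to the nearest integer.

B₁ = 39 (from #15e727), B₂ = 142 (from #4cbb8e).
B = 39 + 0.14 × (142 − 39) = 53.42 → 53

53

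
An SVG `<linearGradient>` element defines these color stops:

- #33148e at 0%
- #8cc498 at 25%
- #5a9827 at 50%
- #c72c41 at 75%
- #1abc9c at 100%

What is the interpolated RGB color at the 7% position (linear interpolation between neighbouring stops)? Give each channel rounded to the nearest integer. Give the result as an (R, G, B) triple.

7% lies between the 0% and 25% stops, so the local fraction is t = (7 − 0)/(25 − 0) = 7/25 ≈ 0.28.
#33148e → (51, 20, 142); #8cc498 → (140, 196, 152).
R = 51 + 0.28 × (140 − 51) = 75.92 → 76
G = 20 + 0.28 × (196 − 20) = 69.28 → 69
B = 142 + 0.28 × (152 − 142) = 144.8 → 145

(76, 69, 145)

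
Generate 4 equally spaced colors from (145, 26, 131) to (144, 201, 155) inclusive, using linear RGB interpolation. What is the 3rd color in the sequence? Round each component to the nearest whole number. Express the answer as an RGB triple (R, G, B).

(144, 143, 147)

With 4 swatches and endpoints inclusive, swatch 3 sits at t = (3 − 1)/(4 − 1) = 2/3 ≈ 0.6667.
R = 145 + 0.6667 × (144 − 145) = 144.333 → 144
G = 26 + 0.6667 × (201 − 26) = 142.673 → 143
B = 131 + 0.6667 × (155 − 131) = 147.001 → 147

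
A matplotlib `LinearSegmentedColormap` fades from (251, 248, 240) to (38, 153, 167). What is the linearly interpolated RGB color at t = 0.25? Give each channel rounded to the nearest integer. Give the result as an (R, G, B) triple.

R = 251 + 0.25 × (38 − 251) = 251 + 0.25 × -213 = 197.75 → 198
G = 248 + 0.25 × (153 − 248) = 248 + 0.25 × -95 = 224.25 → 224
B = 240 + 0.25 × (167 − 240) = 240 + 0.25 × -73 = 221.75 → 222

(198, 224, 222)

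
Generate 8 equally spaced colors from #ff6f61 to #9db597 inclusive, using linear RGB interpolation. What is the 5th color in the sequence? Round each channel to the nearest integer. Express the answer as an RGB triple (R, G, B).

With 8 swatches and endpoints inclusive, swatch 5 sits at t = (5 − 1)/(8 − 1) = 4/7 ≈ 0.5714.
#ff6f61 → (255, 111, 97); #9db597 → (157, 181, 151).
R = 255 + 0.5714 × (157 − 255) = 199.003 → 199
G = 111 + 0.5714 × (181 − 111) = 150.998 → 151
B = 97 + 0.5714 × (151 − 97) = 127.856 → 128

(199, 151, 128)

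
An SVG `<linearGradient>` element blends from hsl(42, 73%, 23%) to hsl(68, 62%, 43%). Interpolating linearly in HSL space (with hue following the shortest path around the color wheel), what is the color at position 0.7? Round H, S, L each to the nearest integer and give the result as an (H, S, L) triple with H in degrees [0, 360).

Hue arc: Δh = 68 − 42 = 26° (|Δh| ≤ 180, already the shorter path).
H = 42 + 0.7 × (26) = 60.2 → 60°
S = 73 + 0.7 × (62 − 73) = 65.3 → 65%
L = 23 + 0.7 × (43 − 23) = 37 → 37%

(60, 65, 37)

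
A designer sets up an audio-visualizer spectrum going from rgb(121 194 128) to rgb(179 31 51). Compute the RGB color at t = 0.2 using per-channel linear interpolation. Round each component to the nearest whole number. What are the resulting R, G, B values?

(133, 161, 113)

R = 121 + 0.2 × (179 − 121) = 121 + 0.2 × 58 = 132.6 → 133
G = 194 + 0.2 × (31 − 194) = 194 + 0.2 × -163 = 161.4 → 161
B = 128 + 0.2 × (51 − 128) = 128 + 0.2 × -77 = 112.6 → 113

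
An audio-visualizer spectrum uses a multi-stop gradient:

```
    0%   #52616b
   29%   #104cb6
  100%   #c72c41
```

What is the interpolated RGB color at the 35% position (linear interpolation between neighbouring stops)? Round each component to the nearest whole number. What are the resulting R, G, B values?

(31, 73, 172)

35% lies between the 29% and 100% stops, so the local fraction is t = (35 − 29)/(100 − 29) = 6/71 ≈ 0.0845.
#104cb6 → (16, 76, 182); #c72c41 → (199, 44, 65).
R = 16 + 0.0845 × (199 − 16) = 31.464 → 31
G = 76 + 0.0845 × (44 − 76) = 73.296 → 73
B = 182 + 0.0845 × (65 − 182) = 172.113 → 172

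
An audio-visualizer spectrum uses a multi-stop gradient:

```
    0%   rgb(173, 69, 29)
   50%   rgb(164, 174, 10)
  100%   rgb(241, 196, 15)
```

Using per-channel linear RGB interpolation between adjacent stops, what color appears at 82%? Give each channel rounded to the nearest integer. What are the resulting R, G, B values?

82% lies between the 50% and 100% stops, so the local fraction is t = (82 − 50)/(100 − 50) = 32/50 ≈ 0.64.
R = 164 + 0.64 × (241 − 164) = 213.28 → 213
G = 174 + 0.64 × (196 − 174) = 188.08 → 188
B = 10 + 0.64 × (15 − 10) = 13.2 → 13

(213, 188, 13)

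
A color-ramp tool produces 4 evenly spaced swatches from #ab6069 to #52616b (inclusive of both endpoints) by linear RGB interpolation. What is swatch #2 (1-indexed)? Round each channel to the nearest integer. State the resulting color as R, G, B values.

With 4 swatches and endpoints inclusive, swatch 2 sits at t = (2 − 1)/(4 − 1) = 1/3 ≈ 0.3333.
#ab6069 → (171, 96, 105); #52616b → (82, 97, 107).
R = 171 + 0.3333 × (82 − 171) = 141.336 → 141
G = 96 + 0.3333 × (97 − 96) = 96.333 → 96
B = 105 + 0.3333 × (107 − 105) = 105.667 → 106

(141, 96, 106)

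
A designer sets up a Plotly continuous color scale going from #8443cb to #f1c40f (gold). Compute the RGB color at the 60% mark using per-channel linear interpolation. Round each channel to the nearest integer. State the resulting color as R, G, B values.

#8443cb → (132, 67, 203); #f1c40f → (241, 196, 15).
60% corresponds to t = 0.6.
R = 132 + 0.6 × (241 − 132) = 132 + 0.6 × 109 = 197.4 → 197
G = 67 + 0.6 × (196 − 67) = 67 + 0.6 × 129 = 144.4 → 144
B = 203 + 0.6 × (15 − 203) = 203 + 0.6 × -188 = 90.2 → 90

(197, 144, 90)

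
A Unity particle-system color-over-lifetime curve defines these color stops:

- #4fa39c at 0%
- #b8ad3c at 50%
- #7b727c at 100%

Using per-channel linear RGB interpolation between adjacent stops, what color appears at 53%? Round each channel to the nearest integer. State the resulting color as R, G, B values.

(180, 169, 64)

53% lies between the 50% and 100% stops, so the local fraction is t = (53 − 50)/(100 − 50) = 3/50 ≈ 0.06.
#b8ad3c → (184, 173, 60); #7b727c → (123, 114, 124).
R = 184 + 0.06 × (123 − 184) = 180.34 → 180
G = 173 + 0.06 × (114 − 173) = 169.46 → 169
B = 60 + 0.06 × (124 − 60) = 63.84 → 64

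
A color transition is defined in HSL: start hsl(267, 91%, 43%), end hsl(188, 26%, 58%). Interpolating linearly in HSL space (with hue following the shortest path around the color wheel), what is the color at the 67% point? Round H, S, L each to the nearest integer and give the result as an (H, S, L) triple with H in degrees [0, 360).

Hue arc: Δh = 188 − 267 = -79° (|Δh| ≤ 180, already the shorter path).
H = 267 + 0.67 × (-79) = 214.07 → 214°
S = 91 + 0.67 × (26 − 91) = 47.45 → 47%
L = 43 + 0.67 × (58 − 43) = 53.05 → 53%

(214, 47, 53)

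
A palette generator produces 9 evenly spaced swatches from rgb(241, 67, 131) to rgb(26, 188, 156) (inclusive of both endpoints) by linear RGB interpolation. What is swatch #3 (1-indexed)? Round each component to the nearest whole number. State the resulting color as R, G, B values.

(187, 97, 137)

With 9 swatches and endpoints inclusive, swatch 3 sits at t = (3 − 1)/(9 − 1) = 2/8 ≈ 0.25.
R = 241 + 0.25 × (26 − 241) = 187.25 → 187
G = 67 + 0.25 × (188 − 67) = 97.25 → 97
B = 131 + 0.25 × (156 − 131) = 137.25 → 137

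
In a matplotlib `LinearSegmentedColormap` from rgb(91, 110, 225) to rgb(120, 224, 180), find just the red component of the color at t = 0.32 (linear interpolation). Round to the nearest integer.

R = 91 + 0.32 × (120 − 91) = 100.28 → 100

100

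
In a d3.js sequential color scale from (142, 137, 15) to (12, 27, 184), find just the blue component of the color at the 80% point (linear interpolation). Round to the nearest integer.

B = 15 + 0.8 × (184 − 15) = 150.2 → 150

150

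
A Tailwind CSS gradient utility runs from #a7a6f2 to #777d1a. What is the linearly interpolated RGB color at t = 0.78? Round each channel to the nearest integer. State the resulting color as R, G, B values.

#a7a6f2 → (167, 166, 242); #777d1a → (119, 125, 26).
R = 167 + 0.78 × (119 − 167) = 167 + 0.78 × -48 = 129.56 → 130
G = 166 + 0.78 × (125 − 166) = 166 + 0.78 × -41 = 134.02 → 134
B = 242 + 0.78 × (26 − 242) = 242 + 0.78 × -216 = 73.52 → 74

(130, 134, 74)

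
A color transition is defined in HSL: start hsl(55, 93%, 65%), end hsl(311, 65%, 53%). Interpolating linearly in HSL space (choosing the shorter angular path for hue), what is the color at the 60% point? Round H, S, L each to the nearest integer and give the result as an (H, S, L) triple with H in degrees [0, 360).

Hue: 311 − 55 = 256°, but |256| > 180 so the shorter arc goes the other way: Δh = 256 − 360 = -104°.
H = 55 + 0.6 × (-104) = -7.4 → -7 → -7 mod 360 = 353°
S = 93 + 0.6 × (65 − 93) = 76.2 → 76%
L = 65 + 0.6 × (53 − 65) = 57.8 → 58%

(353, 76, 58)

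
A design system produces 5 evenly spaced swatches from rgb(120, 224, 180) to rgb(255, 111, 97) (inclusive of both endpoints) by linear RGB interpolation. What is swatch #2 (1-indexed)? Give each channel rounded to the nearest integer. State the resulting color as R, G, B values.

With 5 swatches and endpoints inclusive, swatch 2 sits at t = (2 − 1)/(5 − 1) = 1/4 ≈ 0.25.
R = 120 + 0.25 × (255 − 120) = 153.75 → 154
G = 224 + 0.25 × (111 − 224) = 195.75 → 196
B = 180 + 0.25 × (97 − 180) = 159.25 → 159

(154, 196, 159)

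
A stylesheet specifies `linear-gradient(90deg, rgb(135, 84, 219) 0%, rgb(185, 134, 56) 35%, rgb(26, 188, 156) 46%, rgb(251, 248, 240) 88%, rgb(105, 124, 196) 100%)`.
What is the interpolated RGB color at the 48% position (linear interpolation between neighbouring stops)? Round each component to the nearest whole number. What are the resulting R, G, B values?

(37, 191, 160)

48% lies between the 46% and 88% stops, so the local fraction is t = (48 − 46)/(88 − 46) = 2/42 ≈ 0.0476.
R = 26 + 0.0476 × (251 − 26) = 36.71 → 37
G = 188 + 0.0476 × (248 − 188) = 190.856 → 191
B = 156 + 0.0476 × (240 − 156) = 159.998 → 160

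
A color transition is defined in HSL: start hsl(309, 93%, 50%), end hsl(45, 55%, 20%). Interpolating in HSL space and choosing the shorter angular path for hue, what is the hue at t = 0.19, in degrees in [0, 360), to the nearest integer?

Hue: 45 − 309 = -264°, but |-264| > 180 so the shorter arc goes the other way: Δh = -264 + 360 = 96°.
H = 309 + 0.19 × (96) = 327.24 → 327°

327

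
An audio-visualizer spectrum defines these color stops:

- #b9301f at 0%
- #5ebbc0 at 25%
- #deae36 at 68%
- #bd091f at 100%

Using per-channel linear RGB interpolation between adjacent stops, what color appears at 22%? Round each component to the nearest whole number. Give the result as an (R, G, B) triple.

(105, 170, 173)

22% lies between the 0% and 25% stops, so the local fraction is t = (22 − 0)/(25 − 0) = 22/25 ≈ 0.88.
#b9301f → (185, 48, 31); #5ebbc0 → (94, 187, 192).
R = 185 + 0.88 × (94 − 185) = 104.92 → 105
G = 48 + 0.88 × (187 − 48) = 170.32 → 170
B = 31 + 0.88 × (192 − 31) = 172.68 → 173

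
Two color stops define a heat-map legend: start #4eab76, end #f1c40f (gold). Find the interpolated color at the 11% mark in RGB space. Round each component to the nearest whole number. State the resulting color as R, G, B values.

(96, 174, 107)

#4eab76 → (78, 171, 118); #f1c40f → (241, 196, 15).
11% corresponds to t = 0.11.
R = 78 + 0.11 × (241 − 78) = 78 + 0.11 × 163 = 95.93 → 96
G = 171 + 0.11 × (196 − 171) = 171 + 0.11 × 25 = 173.75 → 174
B = 118 + 0.11 × (15 − 118) = 118 + 0.11 × -103 = 106.67 → 107
So the blended color is (96, 174, 107), about #60ae6b.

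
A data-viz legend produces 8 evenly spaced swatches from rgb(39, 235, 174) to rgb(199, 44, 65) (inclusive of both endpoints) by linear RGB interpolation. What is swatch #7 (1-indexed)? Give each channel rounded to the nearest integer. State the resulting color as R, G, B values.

(176, 71, 81)

With 8 swatches and endpoints inclusive, swatch 7 sits at t = (7 − 1)/(8 − 1) = 6/7 ≈ 0.8571.
R = 39 + 0.8571 × (199 − 39) = 176.136 → 176
G = 235 + 0.8571 × (44 − 235) = 71.294 → 71
B = 174 + 0.8571 × (65 − 174) = 80.576 → 81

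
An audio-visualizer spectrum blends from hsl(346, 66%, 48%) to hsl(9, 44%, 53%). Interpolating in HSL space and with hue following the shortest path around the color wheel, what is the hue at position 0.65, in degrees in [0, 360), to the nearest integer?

Hue: 9 − 346 = -337°, but |-337| > 180 so the shorter arc goes the other way: Δh = -337 + 360 = 23°.
H = 346 + 0.65 × (23) = 360.95 → 361 → 361 mod 360 = 1°

1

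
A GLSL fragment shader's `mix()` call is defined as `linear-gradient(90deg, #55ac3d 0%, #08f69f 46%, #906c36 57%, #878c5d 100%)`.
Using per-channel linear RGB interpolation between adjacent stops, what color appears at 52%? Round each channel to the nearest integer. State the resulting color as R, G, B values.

52% lies between the 46% and 57% stops, so the local fraction is t = (52 − 46)/(57 − 46) = 6/11 ≈ 0.5455.
#08f69f → (8, 246, 159); #906c36 → (144, 108, 54).
R = 8 + 0.5455 × (144 − 8) = 82.188 → 82
G = 246 + 0.5455 × (108 − 246) = 170.721 → 171
B = 159 + 0.5455 × (54 − 159) = 101.722 → 102

(82, 171, 102)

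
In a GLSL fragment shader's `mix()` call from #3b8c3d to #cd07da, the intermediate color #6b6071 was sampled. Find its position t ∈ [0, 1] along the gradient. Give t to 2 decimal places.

Invert the lerp on the B channel (largest span, 157): t = (113 − 61) / (218 − 61) = 52/157 = 0.33121.
Check on R: (107 − 59)/(205 − 59) = 0.3288 ✓

0.33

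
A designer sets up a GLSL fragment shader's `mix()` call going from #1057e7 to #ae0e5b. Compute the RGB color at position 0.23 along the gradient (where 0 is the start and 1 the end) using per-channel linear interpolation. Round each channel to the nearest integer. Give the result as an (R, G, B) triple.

(52, 70, 199)

#1057e7 → (16, 87, 231); #ae0e5b → (174, 14, 91).
R = 16 + 0.23 × (174 − 16) = 16 + 0.23 × 158 = 52.34 → 52
G = 87 + 0.23 × (14 − 87) = 87 + 0.23 × -73 = 70.21 → 70
B = 231 + 0.23 × (91 − 231) = 231 + 0.23 × -140 = 198.8 → 199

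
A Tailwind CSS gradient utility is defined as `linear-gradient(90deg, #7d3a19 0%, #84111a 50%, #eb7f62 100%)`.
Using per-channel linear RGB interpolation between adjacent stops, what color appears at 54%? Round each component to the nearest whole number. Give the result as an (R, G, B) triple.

(140, 26, 32)

54% lies between the 50% and 100% stops, so the local fraction is t = (54 − 50)/(100 − 50) = 4/50 ≈ 0.08.
#84111a → (132, 17, 26); #eb7f62 → (235, 127, 98).
R = 132 + 0.08 × (235 − 132) = 140.24 → 140
G = 17 + 0.08 × (127 − 17) = 25.8 → 26
B = 26 + 0.08 × (98 − 26) = 31.76 → 32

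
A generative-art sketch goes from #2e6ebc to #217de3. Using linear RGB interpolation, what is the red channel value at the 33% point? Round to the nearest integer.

42

R₁ = 46 (from #2e6ebc), R₂ = 33 (from #217de3).
R = 46 + 0.33 × (33 − 46) = 41.71 → 42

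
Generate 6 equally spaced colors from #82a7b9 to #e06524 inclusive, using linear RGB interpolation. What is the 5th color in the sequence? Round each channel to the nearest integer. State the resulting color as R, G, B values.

With 6 swatches and endpoints inclusive, swatch 5 sits at t = (5 − 1)/(6 − 1) = 4/5 ≈ 0.8.
#82a7b9 → (130, 167, 185); #e06524 → (224, 101, 36).
R = 130 + 0.8 × (224 − 130) = 205.2 → 205
G = 167 + 0.8 × (101 − 167) = 114.2 → 114
B = 185 + 0.8 × (36 − 185) = 65.8 → 66

(205, 114, 66)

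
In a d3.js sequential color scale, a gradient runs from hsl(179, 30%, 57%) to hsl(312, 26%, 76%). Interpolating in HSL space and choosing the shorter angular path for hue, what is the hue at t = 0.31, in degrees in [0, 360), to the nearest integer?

220

Hue arc: Δh = 312 − 179 = 133° (|Δh| ≤ 180, already the shorter path).
H = 179 + 0.31 × (133) = 220.23 → 220°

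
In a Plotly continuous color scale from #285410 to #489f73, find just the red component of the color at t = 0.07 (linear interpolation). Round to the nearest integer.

R₁ = 40 (from #285410), R₂ = 72 (from #489f73).
R = 40 + 0.07 × (72 − 40) = 42.24 → 42

42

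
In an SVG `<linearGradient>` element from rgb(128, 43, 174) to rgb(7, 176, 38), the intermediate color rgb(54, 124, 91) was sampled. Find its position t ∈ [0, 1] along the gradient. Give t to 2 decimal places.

Invert the lerp on the B channel (largest span, 136): t = (91 − 174) / (38 − 174) = -83/-136 = 0.61029.
Check on R: (54 − 128)/(7 − 128) = 0.6116 ✓

0.61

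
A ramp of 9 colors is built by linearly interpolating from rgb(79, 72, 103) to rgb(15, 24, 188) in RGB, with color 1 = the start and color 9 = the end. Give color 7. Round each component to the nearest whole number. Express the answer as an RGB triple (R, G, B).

(31, 36, 167)

With 9 swatches and endpoints inclusive, swatch 7 sits at t = (7 − 1)/(9 − 1) = 6/8 ≈ 0.75.
R = 79 + 0.75 × (15 − 79) = 31 → 31
G = 72 + 0.75 × (24 − 72) = 36 → 36
B = 103 + 0.75 × (188 − 103) = 166.75 → 167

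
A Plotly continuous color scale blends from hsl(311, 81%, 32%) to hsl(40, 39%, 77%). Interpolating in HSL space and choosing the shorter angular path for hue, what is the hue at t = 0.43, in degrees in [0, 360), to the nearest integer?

Hue: 40 − 311 = -271°, but |-271| > 180 so the shorter arc goes the other way: Δh = -271 + 360 = 89°.
H = 311 + 0.43 × (89) = 349.27 → 349°

349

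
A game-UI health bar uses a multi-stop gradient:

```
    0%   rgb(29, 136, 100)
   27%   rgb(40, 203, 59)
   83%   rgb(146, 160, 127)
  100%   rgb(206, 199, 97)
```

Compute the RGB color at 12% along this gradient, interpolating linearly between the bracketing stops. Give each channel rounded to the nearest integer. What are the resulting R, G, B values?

12% lies between the 0% and 27% stops, so the local fraction is t = (12 − 0)/(27 − 0) = 12/27 ≈ 0.4444.
R = 29 + 0.4444 × (40 − 29) = 33.888 → 34
G = 136 + 0.4444 × (203 − 136) = 165.775 → 166
B = 100 + 0.4444 × (59 − 100) = 81.78 → 82

(34, 166, 82)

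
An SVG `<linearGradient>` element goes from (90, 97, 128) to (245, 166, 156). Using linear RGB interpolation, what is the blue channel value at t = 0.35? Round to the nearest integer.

B = 128 + 0.35 × (156 − 128) = 137.8 → 138

138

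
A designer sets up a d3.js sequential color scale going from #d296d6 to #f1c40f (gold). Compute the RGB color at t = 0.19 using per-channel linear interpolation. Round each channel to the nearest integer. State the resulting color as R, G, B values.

(216, 159, 176)

#d296d6 → (210, 150, 214); #f1c40f → (241, 196, 15).
R = 210 + 0.19 × (241 − 210) = 210 + 0.19 × 31 = 215.89 → 216
G = 150 + 0.19 × (196 − 150) = 150 + 0.19 × 46 = 158.74 → 159
B = 214 + 0.19 × (15 − 214) = 214 + 0.19 × -199 = 176.19 → 176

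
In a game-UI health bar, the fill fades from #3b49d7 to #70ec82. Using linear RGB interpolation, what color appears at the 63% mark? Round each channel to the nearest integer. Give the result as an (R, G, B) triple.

#3b49d7 → (59, 73, 215); #70ec82 → (112, 236, 130).
63% corresponds to t = 0.63.
R = 59 + 0.63 × (112 − 59) = 59 + 0.63 × 53 = 92.39 → 92
G = 73 + 0.63 × (236 − 73) = 73 + 0.63 × 163 = 175.69 → 176
B = 215 + 0.63 × (130 − 215) = 215 + 0.63 × -85 = 161.45 → 161

(92, 176, 161)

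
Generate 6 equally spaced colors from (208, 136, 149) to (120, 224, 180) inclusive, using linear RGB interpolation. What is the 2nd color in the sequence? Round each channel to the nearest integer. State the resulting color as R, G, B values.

With 6 swatches and endpoints inclusive, swatch 2 sits at t = (2 − 1)/(6 − 1) = 1/5 ≈ 0.2.
R = 208 + 0.2 × (120 − 208) = 190.4 → 190
G = 136 + 0.2 × (224 − 136) = 153.6 → 154
B = 149 + 0.2 × (180 − 149) = 155.2 → 155

(190, 154, 155)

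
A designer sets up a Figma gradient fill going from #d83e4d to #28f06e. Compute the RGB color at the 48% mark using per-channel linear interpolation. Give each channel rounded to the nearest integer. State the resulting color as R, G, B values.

#d83e4d → (216, 62, 77); #28f06e → (40, 240, 110).
48% corresponds to t = 0.48.
R = 216 + 0.48 × (40 − 216) = 216 + 0.48 × -176 = 131.52 → 132
G = 62 + 0.48 × (240 − 62) = 62 + 0.48 × 178 = 147.44 → 147
B = 77 + 0.48 × (110 − 77) = 77 + 0.48 × 33 = 92.84 → 93

(132, 147, 93)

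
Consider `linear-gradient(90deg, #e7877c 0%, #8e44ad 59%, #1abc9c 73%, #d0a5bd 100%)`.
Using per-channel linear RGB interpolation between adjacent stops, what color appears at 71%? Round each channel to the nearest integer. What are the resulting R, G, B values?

71% lies between the 59% and 73% stops, so the local fraction is t = (71 − 59)/(73 − 59) = 12/14 ≈ 0.8571.
#8e44ad → (142, 68, 173); #1abc9c → (26, 188, 156).
R = 142 + 0.8571 × (26 − 142) = 42.576 → 43
G = 68 + 0.8571 × (188 − 68) = 170.852 → 171
B = 173 + 0.8571 × (156 − 173) = 158.429 → 158

(43, 171, 158)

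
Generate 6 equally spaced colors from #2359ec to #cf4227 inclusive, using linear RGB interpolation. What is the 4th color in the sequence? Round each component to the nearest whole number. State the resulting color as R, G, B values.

With 6 swatches and endpoints inclusive, swatch 4 sits at t = (4 − 1)/(6 − 1) = 3/5 ≈ 0.6.
#2359ec → (35, 89, 236); #cf4227 → (207, 66, 39).
R = 35 + 0.6 × (207 − 35) = 138.2 → 138
G = 89 + 0.6 × (66 − 89) = 75.2 → 75
B = 236 + 0.6 × (39 − 236) = 117.8 → 118

(138, 75, 118)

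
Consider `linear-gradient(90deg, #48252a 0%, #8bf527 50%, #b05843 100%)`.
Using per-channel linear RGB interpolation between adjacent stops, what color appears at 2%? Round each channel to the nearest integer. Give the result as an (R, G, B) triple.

2% lies between the 0% and 50% stops, so the local fraction is t = (2 − 0)/(50 − 0) = 2/50 ≈ 0.04.
#48252a → (72, 37, 42); #8bf527 → (139, 245, 39).
R = 72 + 0.04 × (139 − 72) = 74.68 → 75
G = 37 + 0.04 × (245 − 37) = 45.32 → 45
B = 42 + 0.04 × (39 − 42) = 41.88 → 42

(75, 45, 42)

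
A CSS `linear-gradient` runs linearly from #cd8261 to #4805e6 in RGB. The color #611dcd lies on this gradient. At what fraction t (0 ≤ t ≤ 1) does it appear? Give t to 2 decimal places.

0.81

Invert the lerp on the R channel (largest span, 133): t = (97 − 205) / (72 − 205) = -108/-133 = 0.81203.
Check on G: (29 − 130)/(5 − 130) = 0.808 ✓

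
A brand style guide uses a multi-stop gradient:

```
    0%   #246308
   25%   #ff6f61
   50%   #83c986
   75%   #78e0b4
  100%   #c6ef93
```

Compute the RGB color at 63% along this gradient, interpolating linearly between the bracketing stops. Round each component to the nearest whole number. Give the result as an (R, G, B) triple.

63% lies between the 50% and 75% stops, so the local fraction is t = (63 − 50)/(75 − 50) = 13/25 ≈ 0.52.
#83c986 → (131, 201, 134); #78e0b4 → (120, 224, 180).
R = 131 + 0.52 × (120 − 131) = 125.28 → 125
G = 201 + 0.52 × (224 − 201) = 212.96 → 213
B = 134 + 0.52 × (180 − 134) = 157.92 → 158

(125, 213, 158)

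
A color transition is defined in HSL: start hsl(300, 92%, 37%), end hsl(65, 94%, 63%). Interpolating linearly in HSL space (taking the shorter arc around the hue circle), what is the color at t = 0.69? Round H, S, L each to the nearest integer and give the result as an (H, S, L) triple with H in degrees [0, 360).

(26, 93, 55)

Hue: 65 − 300 = -235°, but |-235| > 180 so the shorter arc goes the other way: Δh = -235 + 360 = 125°.
H = 300 + 0.69 × (125) = 386.25 → 386 → 386 mod 360 = 26°
S = 92 + 0.69 × (94 − 92) = 93.38 → 93%
L = 37 + 0.69 × (63 − 37) = 54.94 → 55%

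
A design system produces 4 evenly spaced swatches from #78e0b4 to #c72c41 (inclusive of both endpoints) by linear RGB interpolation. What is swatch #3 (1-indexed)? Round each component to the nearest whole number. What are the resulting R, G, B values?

With 4 swatches and endpoints inclusive, swatch 3 sits at t = (3 − 1)/(4 − 1) = 2/3 ≈ 0.6667.
#78e0b4 → (120, 224, 180); #c72c41 → (199, 44, 65).
R = 120 + 0.6667 × (199 − 120) = 172.669 → 173
G = 224 + 0.6667 × (44 − 224) = 103.994 → 104
B = 180 + 0.6667 × (65 − 180) = 103.33 → 103

(173, 104, 103)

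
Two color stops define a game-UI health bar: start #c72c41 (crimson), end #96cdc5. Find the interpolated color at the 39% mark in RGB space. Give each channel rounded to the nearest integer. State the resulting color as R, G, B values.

#c72c41 → (199, 44, 65); #96cdc5 → (150, 205, 197).
39% corresponds to t = 0.39.
R = 199 + 0.39 × (150 − 199) = 199 + 0.39 × -49 = 179.89 → 180
G = 44 + 0.39 × (205 − 44) = 44 + 0.39 × 161 = 106.79 → 107
B = 65 + 0.39 × (197 − 65) = 65 + 0.39 × 132 = 116.48 → 116

(180, 107, 116)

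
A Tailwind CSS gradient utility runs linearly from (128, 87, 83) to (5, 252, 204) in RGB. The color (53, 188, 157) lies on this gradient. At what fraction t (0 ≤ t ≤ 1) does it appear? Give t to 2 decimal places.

Invert the lerp on the G channel (largest span, 165): t = (188 − 87) / (252 − 87) = 101/165 = 0.61212.
Check on R: (53 − 128)/(5 − 128) = 0.6098 ✓

0.61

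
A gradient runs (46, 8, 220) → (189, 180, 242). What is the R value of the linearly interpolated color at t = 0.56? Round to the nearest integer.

126

R = 46 + 0.56 × (189 − 46) = 126.08 → 126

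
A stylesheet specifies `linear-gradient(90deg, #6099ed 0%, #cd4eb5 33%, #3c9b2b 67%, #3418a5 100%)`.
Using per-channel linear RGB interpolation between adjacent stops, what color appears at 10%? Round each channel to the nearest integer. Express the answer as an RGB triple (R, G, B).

(129, 130, 220)

10% lies between the 0% and 33% stops, so the local fraction is t = (10 − 0)/(33 − 0) = 10/33 ≈ 0.303.
#6099ed → (96, 153, 237); #cd4eb5 → (205, 78, 181).
R = 96 + 0.303 × (205 − 96) = 129.027 → 129
G = 153 + 0.303 × (78 − 153) = 130.275 → 130
B = 237 + 0.303 × (181 − 237) = 220.032 → 220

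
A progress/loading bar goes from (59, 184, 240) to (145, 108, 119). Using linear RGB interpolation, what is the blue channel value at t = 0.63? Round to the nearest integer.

B = 240 + 0.63 × (119 − 240) = 163.77 → 164

164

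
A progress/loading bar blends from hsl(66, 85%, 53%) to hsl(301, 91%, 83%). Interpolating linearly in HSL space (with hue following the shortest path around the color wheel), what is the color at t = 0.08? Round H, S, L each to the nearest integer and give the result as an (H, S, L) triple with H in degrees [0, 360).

Hue: 301 − 66 = 235°, but |235| > 180 so the shorter arc goes the other way: Δh = 235 − 360 = -125°.
H = 66 + 0.08 × (-125) = 56 → 56°
S = 85 + 0.08 × (91 − 85) = 85.48 → 85%
L = 53 + 0.08 × (83 − 53) = 55.4 → 55%

(56, 85, 55)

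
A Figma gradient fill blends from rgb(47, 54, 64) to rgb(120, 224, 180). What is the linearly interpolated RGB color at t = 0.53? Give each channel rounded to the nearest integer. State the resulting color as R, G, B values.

(86, 144, 125)

R = 47 + 0.53 × (120 − 47) = 47 + 0.53 × 73 = 85.69 → 86
G = 54 + 0.53 × (224 − 54) = 54 + 0.53 × 170 = 144.1 → 144
B = 64 + 0.53 × (180 − 64) = 64 + 0.53 × 116 = 125.48 → 125
So the blended color is (86, 144, 125), about #56907d.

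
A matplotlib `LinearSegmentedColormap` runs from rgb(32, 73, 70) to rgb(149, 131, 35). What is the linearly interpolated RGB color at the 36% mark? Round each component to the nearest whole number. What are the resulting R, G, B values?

36% corresponds to t = 0.36.
R = 32 + 0.36 × (149 − 32) = 32 + 0.36 × 117 = 74.12 → 74
G = 73 + 0.36 × (131 − 73) = 73 + 0.36 × 58 = 93.88 → 94
B = 70 + 0.36 × (35 − 70) = 70 + 0.36 × -35 = 57.4 → 57
So the blended color is (74, 94, 57), about #4a5e39.

(74, 94, 57)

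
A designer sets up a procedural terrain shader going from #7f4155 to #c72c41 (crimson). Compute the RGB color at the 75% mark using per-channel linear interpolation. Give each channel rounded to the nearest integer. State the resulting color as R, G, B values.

(181, 49, 70)

#7f4155 → (127, 65, 85); #c72c41 → (199, 44, 65).
75% corresponds to t = 0.75.
R = 127 + 0.75 × (199 − 127) = 127 + 0.75 × 72 = 181 → 181
G = 65 + 0.75 × (44 − 65) = 65 + 0.75 × -21 = 49.25 → 49
B = 85 + 0.75 × (65 − 85) = 85 + 0.75 × -20 = 70 → 70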